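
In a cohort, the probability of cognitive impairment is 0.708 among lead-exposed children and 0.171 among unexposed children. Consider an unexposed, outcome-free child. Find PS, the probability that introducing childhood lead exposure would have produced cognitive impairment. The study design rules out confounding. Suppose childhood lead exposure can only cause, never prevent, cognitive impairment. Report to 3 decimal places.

PS ≈ 0.648

Let p₁ = 0.708, p₀ = 0.171.
Under exogeneity and monotonicity, PS = (p₁ − p₀) / (1 − p₀).
PS = (0.708 − 0.171) / (1 − 0.171) = 0.537 / 0.829 ≈ 0.6478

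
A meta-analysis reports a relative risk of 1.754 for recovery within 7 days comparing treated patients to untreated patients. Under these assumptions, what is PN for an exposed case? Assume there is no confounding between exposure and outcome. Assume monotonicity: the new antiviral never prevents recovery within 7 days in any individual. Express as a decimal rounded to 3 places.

PN ≈ 0.430

Under exogeneity and monotonicity, PN = (RR − 1) / RR = 1 − 1/RR.
PN = (1.754 − 1) / 1.754 = 0.754 / 1.754 ≈ 0.4299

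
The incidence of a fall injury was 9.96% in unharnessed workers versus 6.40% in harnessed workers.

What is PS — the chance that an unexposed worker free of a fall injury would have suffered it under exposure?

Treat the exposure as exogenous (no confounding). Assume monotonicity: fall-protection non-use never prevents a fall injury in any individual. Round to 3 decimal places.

p₁ = 0.0996, p₀ = 0.064.
Under exogeneity and monotonicity, PS = (p₁ − p₀) / (1 − p₀).
PS = (0.0996 − 0.064) / (1 − 0.064) = 0.0356 / 0.936 ≈ 0.0380

PS ≈ 0.038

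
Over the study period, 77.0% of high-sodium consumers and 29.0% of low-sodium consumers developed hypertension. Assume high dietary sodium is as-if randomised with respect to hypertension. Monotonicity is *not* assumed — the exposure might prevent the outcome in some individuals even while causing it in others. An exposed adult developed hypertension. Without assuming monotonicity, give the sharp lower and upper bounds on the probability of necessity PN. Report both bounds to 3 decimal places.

p₁ = 0.77, p₀ = 0.29.
Under exogeneity alone the bounds on PN are max{0,(p₁−p₀)/p₁} ≤ PN ≤ min{1,(1−p₀)/p₁}.
  lower = (p₁ − p₀)/p₁ = 0.48 / 0.77 ≈ 0.6234
  upper = min{1, (1 − p₀)/p₁} = 0.71 / 0.77 ≈ 0.9221

0.623 ≤ PN ≤ 0.922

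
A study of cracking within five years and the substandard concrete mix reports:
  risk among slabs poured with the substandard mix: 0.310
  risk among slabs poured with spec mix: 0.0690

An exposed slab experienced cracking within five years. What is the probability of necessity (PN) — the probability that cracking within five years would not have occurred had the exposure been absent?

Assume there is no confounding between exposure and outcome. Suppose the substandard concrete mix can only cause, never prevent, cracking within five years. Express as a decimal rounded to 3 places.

PN ≈ 0.777

Let p₁ = 0.31, p₀ = 0.069.
Under exogeneity and monotonicity, PN = (p₁ − p₀) / p₁.
PN = (0.31 − 0.069) / 0.31 = 0.241 / 0.31 ≈ 0.7774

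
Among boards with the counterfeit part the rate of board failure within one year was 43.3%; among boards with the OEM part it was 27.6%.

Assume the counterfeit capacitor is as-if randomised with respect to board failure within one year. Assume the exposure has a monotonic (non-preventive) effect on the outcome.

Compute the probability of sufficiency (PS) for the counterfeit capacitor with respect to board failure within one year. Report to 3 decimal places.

p₁ = 0.433, p₀ = 0.276.
Under exogeneity and monotonicity, PS = (p₁ − p₀) / (1 − p₀).
PS = (0.433 − 0.276) / (1 − 0.276) = 0.157 / 0.724 ≈ 0.2169

PS ≈ 0.217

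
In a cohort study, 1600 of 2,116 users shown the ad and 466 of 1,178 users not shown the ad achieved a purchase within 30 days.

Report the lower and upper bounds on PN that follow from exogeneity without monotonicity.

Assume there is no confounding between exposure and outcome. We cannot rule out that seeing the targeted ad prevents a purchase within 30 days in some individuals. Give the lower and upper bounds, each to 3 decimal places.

0.477 ≤ PN ≤ 0.799

p₁ = P(outcome | exposed) = 1600/2116 = 0.75614
p₀ = P(outcome | unexposed) = 466/1178 = 0.39559
Under exogeneity alone the bounds on PN are max{0,(p₁−p₀)/p₁} ≤ PN ≤ min{1,(1−p₀)/p₁}.
  lower = (p₁ − p₀)/p₁ = 0.36056 / 0.75614 ≈ 0.4768
  upper = min{1, (1 − p₀)/p₁} = 0.60441 / 0.75614 ≈ 0.7993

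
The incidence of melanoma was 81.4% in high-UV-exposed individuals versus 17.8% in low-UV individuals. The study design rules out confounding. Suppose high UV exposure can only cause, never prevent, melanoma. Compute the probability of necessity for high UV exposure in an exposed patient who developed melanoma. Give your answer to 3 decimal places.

p₁ = 0.814, p₀ = 0.178.
Under exogeneity and monotonicity, PN = (p₁ − p₀) / p₁.
PN = (0.814 − 0.178) / 0.814 = 0.636 / 0.814 ≈ 0.7813

PN ≈ 0.781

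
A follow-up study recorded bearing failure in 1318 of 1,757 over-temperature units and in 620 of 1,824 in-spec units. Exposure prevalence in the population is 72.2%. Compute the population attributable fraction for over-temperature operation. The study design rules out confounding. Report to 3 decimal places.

p₁ = P(outcome | exposed) = 1318/1757 = 0.75014
p₀ = P(outcome | unexposed) = 620/1824 = 0.33991
Overall risk P(Y=1) = π·p₁ + (1−π)·p₀ = 0.722×0.75014 + 0.278×0.33991 = 0.6361.
Under exogeneity, PAF = [P(Y=1) − p₀] / P(Y=1).
PAF = (0.6361 − 0.33991) / 0.6361 ≈ 0.4656

PAF ≈ 0.466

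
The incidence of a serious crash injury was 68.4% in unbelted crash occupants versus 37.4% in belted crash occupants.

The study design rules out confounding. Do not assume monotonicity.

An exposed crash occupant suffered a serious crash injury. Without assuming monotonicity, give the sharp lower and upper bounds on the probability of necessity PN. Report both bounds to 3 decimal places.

p₁ = 0.684, p₀ = 0.374.
Under exogeneity alone the bounds on PN are max{0,(p₁−p₀)/p₁} ≤ PN ≤ min{1,(1−p₀)/p₁}.
  lower = (p₁ − p₀)/p₁ = 0.31 / 0.684 ≈ 0.4532
  upper = min{1, (1 − p₀)/p₁} = 0.626 / 0.684 ≈ 0.9152

0.453 ≤ PN ≤ 0.915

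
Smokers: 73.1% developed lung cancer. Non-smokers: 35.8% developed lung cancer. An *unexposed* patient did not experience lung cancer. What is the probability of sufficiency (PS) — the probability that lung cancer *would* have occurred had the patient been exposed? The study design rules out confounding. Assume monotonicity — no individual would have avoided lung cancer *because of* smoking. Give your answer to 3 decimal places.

PS ≈ 0.581

p₁ = 0.731, p₀ = 0.358.
Under exogeneity and monotonicity, PS = (p₁ − p₀) / (1 − p₀).
PS = (0.731 − 0.358) / (1 − 0.358) = 0.373 / 0.642 ≈ 0.5810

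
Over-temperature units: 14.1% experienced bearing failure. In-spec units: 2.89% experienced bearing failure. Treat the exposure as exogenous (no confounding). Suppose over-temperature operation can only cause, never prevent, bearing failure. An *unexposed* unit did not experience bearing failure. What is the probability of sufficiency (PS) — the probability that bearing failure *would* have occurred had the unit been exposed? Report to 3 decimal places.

p₁ = 0.141, p₀ = 0.0289.
Under exogeneity and monotonicity, PS = (p₁ − p₀) / (1 − p₀).
PS = (0.141 − 0.0289) / (1 − 0.0289) = 0.1121 / 0.9711 ≈ 0.1154

PS ≈ 0.115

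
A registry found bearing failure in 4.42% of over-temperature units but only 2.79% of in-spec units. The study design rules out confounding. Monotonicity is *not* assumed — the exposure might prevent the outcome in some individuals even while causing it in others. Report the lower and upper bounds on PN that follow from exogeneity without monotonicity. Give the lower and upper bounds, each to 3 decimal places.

0.369 ≤ PN ≤ 1.000

p₁ = 0.0442, p₀ = 0.0279.
Under exogeneity alone the bounds on PN are max{0,(p₁−p₀)/p₁} ≤ PN ≤ min{1,(1−p₀)/p₁}.
  lower = (p₁ − p₀)/p₁ = 0.0163 / 0.0442 ≈ 0.3688
  upper = min{1, (1 − p₀)/p₁} = 0.9721 / 0.0442 ≈ 21.9932 → capped at 1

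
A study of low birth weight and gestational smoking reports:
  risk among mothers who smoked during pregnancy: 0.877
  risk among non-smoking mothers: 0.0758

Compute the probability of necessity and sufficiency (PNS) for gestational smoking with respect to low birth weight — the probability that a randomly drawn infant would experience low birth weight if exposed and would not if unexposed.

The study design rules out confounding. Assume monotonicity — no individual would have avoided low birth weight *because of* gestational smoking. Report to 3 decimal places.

Let p₁ = 0.877, p₀ = 0.0758.
Under exogeneity and monotonicity, PNS = p₁ − p₀.
PNS = 0.877 − 0.0758 = 0.8012

PNS ≈ 0.801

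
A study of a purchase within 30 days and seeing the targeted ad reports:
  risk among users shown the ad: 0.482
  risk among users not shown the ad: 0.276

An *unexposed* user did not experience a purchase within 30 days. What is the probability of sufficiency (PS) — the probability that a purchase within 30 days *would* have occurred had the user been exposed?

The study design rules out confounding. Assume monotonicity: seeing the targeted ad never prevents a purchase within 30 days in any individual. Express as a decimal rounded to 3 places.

Let p₁ = 0.482, p₀ = 0.276.
Under exogeneity and monotonicity, PS = (p₁ − p₀) / (1 − p₀).
PS = (0.482 − 0.276) / (1 − 0.276) = 0.206 / 0.724 ≈ 0.2845

PS ≈ 0.285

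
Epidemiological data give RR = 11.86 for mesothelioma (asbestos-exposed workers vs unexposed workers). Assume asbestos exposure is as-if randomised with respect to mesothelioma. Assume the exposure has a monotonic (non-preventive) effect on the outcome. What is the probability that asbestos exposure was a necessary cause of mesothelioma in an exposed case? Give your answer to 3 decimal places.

Under exogeneity and monotonicity, PN = (RR − 1) / RR = 1 − 1/RR.
PN = (11.86 − 1) / 11.86 = 10.86 / 11.86 ≈ 0.9157

PN ≈ 0.916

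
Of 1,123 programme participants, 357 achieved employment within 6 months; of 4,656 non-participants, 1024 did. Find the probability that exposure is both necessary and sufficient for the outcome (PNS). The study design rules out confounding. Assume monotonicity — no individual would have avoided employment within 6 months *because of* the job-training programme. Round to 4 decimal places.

PNS ≈ 0.0980

p₁ = P(outcome | exposed) = 357/1123 = 0.3179
p₀ = P(outcome | unexposed) = 1024/4656 = 0.21993
Under exogeneity and monotonicity, PNS = p₁ − p₀.
PNS = 0.3179 − 0.21993 = 0.097967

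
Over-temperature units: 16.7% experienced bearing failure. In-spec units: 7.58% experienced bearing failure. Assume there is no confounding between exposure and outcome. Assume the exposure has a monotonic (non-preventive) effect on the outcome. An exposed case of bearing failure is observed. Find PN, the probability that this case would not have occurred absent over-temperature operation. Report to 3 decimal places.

p₁ = 0.167, p₀ = 0.0758.
Under exogeneity and monotonicity, PN = (p₁ − p₀) / p₁.
PN = (0.167 − 0.0758) / 0.167 = 0.0912 / 0.167 ≈ 0.5461

PN ≈ 0.546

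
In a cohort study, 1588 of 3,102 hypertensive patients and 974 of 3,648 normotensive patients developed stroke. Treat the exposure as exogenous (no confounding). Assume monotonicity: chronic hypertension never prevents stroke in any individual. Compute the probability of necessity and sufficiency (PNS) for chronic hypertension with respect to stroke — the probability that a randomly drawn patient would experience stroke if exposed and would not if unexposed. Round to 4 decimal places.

PNS ≈ 0.2449

p₁ = P(outcome | exposed) = 1588/3102 = 0.51193
p₀ = P(outcome | unexposed) = 974/3648 = 0.267
Under exogeneity and monotonicity, PNS = p₁ − p₀.
PNS = 0.51193 − 0.267 = 0.24493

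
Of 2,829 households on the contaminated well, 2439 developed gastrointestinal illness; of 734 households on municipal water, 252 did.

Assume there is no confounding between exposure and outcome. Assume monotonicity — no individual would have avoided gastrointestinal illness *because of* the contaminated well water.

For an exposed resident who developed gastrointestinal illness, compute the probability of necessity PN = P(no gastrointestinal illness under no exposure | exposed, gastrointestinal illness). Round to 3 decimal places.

PN ≈ 0.602

p₁ = P(outcome | exposed) = 2439/2829 = 0.86214
p₀ = P(outcome | unexposed) = 252/734 = 0.34332
Under exogeneity and monotonicity, PN = (p₁ − p₀) / p₁.
PN = (0.86214 − 0.34332) / 0.86214 = 0.51882 / 0.86214 ≈ 0.6018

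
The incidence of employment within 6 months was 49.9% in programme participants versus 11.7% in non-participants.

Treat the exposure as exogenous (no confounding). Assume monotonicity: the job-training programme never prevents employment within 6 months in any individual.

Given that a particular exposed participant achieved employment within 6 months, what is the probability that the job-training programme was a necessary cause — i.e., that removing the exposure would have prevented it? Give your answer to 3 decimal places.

p₁ = 0.499, p₀ = 0.117.
Under exogeneity and monotonicity, PN = (p₁ − p₀) / p₁.
PN = (0.499 − 0.117) / 0.499 = 0.382 / 0.499 ≈ 0.7655

PN ≈ 0.766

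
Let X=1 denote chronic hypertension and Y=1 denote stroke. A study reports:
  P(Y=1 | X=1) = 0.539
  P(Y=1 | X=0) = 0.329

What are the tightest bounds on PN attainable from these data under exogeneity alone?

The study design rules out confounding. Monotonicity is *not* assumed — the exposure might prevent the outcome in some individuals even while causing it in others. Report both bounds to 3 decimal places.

0.390 ≤ PN ≤ 1.000

Let p₁ = 0.539, p₀ = 0.329.
Under exogeneity alone the bounds on PN are max{0,(p₁−p₀)/p₁} ≤ PN ≤ min{1,(1−p₀)/p₁}.
  lower = (p₁ − p₀)/p₁ = 0.21 / 0.539 ≈ 0.3896
  upper = min{1, (1 − p₀)/p₁} = 0.671 / 0.539 ≈ 1.2449 → capped at 1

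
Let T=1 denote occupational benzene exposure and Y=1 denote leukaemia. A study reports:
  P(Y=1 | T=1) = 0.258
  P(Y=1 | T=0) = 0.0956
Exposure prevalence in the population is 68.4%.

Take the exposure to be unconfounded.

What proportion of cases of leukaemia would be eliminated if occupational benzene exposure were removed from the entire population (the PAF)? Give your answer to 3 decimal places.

Let p₁ = 0.258, p₀ = 0.0956.
Overall risk P(Y=1) = π·p₁ + (1−π)·p₀ = 0.684×0.258 + 0.316×0.0956 = 0.20668.
Under exogeneity, PAF = [P(Y=1) − p₀] / P(Y=1).
PAF = (0.20668 − 0.0956) / 0.20668 ≈ 0.5375

PAF ≈ 0.537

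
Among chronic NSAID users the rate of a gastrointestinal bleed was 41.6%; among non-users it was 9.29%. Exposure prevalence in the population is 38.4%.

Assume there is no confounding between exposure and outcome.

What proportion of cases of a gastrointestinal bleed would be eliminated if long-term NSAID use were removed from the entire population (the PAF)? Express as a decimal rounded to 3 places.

PAF ≈ 0.572

p₁ = 0.416, p₀ = 0.0929.
Overall risk P(Y=1) = π·p₁ + (1−π)·p₀ = 0.384×0.416 + 0.616×0.0929 = 0.21697.
Under exogeneity, PAF = [P(Y=1) − p₀] / P(Y=1).
PAF = (0.21697 − 0.0929) / 0.21697 ≈ 0.5718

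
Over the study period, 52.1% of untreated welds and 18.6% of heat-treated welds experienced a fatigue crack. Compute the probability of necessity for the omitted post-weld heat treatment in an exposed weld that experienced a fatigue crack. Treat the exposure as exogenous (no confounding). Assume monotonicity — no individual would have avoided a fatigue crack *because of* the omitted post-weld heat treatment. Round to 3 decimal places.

PN ≈ 0.643

p₁ = 0.521, p₀ = 0.186.
Under exogeneity and monotonicity, PN = (p₁ − p₀) / p₁.
PN = (0.521 − 0.186) / 0.521 = 0.335 / 0.521 ≈ 0.6430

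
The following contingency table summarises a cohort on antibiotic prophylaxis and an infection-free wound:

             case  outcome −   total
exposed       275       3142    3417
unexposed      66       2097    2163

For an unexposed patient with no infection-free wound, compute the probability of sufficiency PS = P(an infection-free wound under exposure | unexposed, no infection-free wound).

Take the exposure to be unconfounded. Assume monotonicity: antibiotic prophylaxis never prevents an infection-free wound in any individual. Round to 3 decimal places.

p₁ = P(outcome | exposed) = 275/3417 = 0.08048
p₀ = P(outcome | unexposed) = 66/2163 = 0.030513
Under exogeneity and monotonicity, PS = (p₁ − p₀) / (1 − p₀).
PS = (0.08048 − 0.030513) / (1 − 0.030513) = 0.049967 / 0.96949 ≈ 0.0515

PS ≈ 0.052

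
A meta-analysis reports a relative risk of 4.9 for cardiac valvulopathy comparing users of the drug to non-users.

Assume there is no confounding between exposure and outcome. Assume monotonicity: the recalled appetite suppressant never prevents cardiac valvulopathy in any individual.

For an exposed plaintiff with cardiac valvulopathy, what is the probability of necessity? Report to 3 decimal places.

Under exogeneity and monotonicity, PN = (RR − 1) / RR = 1 − 1/RR.
PN = (4.9 − 1) / 4.9 = 3.9 / 4.9 ≈ 0.7959

PN ≈ 0.796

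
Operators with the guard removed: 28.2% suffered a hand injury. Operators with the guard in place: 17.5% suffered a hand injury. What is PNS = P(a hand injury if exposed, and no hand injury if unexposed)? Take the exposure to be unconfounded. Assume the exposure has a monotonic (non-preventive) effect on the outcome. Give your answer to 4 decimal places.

PNS ≈ 0.1070

p₁ = 0.282, p₀ = 0.175.
Under exogeneity and monotonicity, PNS = p₁ − p₀.
PNS = 0.282 − 0.175 = 0.107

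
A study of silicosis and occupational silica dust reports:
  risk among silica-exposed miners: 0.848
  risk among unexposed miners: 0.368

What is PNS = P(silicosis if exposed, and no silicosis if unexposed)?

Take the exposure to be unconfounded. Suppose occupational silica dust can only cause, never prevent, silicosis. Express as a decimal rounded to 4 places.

Let p₁ = 0.848, p₀ = 0.368.
Under exogeneity and monotonicity, PNS = p₁ − p₀.
PNS = 0.848 − 0.368 = 0.48

PNS ≈ 0.4800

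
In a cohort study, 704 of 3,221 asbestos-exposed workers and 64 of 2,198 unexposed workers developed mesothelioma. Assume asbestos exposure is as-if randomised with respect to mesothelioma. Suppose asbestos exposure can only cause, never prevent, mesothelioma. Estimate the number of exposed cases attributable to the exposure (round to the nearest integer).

p₁ = P(outcome | exposed) = 704/3221 = 0.21857
p₀ = P(outcome | unexposed) = 64/2198 = 0.029117
PN = (p₁ − p₀)/p₁ = (0.21857 − 0.029117) / 0.21857 ≈ 0.86678.
Attributable cases ≈ PN × (exposed cases) = 0.86678 × 704 ≈ 610.21.

about 610 cases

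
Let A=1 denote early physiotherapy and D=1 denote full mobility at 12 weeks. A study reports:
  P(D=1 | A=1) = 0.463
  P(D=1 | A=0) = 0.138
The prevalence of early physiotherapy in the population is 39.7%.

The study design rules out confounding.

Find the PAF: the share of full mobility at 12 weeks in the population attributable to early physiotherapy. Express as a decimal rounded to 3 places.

PAF ≈ 0.483

Let p₁ = 0.463, p₀ = 0.138.
Overall risk P(Y=1) = π·p₁ + (1−π)·p₀ = 0.397×0.463 + 0.603×0.138 = 0.26703.
Under exogeneity, PAF = [P(Y=1) − p₀] / P(Y=1).
PAF = (0.26703 − 0.138) / 0.26703 ≈ 0.4832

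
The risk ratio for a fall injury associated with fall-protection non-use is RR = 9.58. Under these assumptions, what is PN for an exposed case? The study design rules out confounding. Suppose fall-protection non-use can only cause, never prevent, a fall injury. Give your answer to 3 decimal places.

PN ≈ 0.896

Under exogeneity and monotonicity, PN = (RR − 1) / RR = 1 − 1/RR.
PN = (9.58 − 1) / 9.58 = 8.58 / 9.58 ≈ 0.8956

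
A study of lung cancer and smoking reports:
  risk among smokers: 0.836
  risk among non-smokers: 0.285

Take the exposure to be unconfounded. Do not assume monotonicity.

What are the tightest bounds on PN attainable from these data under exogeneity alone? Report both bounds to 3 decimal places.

0.659 ≤ PN ≤ 0.855

Let p₁ = 0.836, p₀ = 0.285.
Under exogeneity alone the bounds on PN are max{0,(p₁−p₀)/p₁} ≤ PN ≤ min{1,(1−p₀)/p₁}.
  lower = (p₁ − p₀)/p₁ = 0.551 / 0.836 ≈ 0.6591
  upper = min{1, (1 − p₀)/p₁} = 0.715 / 0.836 ≈ 0.8553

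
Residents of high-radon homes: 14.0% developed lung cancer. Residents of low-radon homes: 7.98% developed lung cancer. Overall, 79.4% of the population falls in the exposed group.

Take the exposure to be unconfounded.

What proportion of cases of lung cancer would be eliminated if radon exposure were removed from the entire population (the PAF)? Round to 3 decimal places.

PAF ≈ 0.375

p₁ = 0.14, p₀ = 0.0798.
Overall risk P(Y=1) = π·p₁ + (1−π)·p₀ = 0.794×0.14 + 0.206×0.0798 = 0.1276.
Under exogeneity, PAF = [P(Y=1) − p₀] / P(Y=1).
PAF = (0.1276 − 0.0798) / 0.1276 ≈ 0.3746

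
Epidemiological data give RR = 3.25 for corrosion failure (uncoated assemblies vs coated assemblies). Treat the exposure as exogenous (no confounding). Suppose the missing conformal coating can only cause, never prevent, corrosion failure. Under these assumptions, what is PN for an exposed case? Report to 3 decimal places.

PN ≈ 0.692

Under exogeneity and monotonicity, PN = (RR − 1) / RR = 1 − 1/RR.
PN = (3.25 − 1) / 3.25 = 2.25 / 3.25 ≈ 0.6923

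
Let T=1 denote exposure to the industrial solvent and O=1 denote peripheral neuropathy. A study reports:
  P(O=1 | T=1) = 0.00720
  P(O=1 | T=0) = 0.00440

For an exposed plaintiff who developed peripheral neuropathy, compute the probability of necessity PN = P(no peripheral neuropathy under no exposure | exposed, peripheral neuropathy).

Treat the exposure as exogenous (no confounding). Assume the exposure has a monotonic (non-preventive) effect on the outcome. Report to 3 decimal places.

Let p₁ = 0.0072, p₀ = 0.0044.
Under exogeneity and monotonicity, PN = (p₁ − p₀) / p₁.
PN = (0.0072 − 0.0044) / 0.0072 = 0.0028 / 0.0072 ≈ 0.3889

PN ≈ 0.389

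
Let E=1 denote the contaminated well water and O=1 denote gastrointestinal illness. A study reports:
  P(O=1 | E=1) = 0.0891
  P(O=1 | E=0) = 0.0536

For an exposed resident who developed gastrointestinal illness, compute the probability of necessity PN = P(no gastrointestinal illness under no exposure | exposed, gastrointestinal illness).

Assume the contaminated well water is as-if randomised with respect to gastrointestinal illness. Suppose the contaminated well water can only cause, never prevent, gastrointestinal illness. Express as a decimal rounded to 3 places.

PN ≈ 0.398

Let p₁ = 0.0891, p₀ = 0.0536.
Under exogeneity and monotonicity, PN = (p₁ − p₀) / p₁.
PN = (0.0891 − 0.0536) / 0.0891 = 0.0355 / 0.0891 ≈ 0.3984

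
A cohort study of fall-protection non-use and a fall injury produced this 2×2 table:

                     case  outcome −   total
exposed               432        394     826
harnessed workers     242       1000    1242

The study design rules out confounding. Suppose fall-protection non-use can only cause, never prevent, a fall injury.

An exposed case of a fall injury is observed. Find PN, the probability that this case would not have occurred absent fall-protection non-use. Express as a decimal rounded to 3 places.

PN ≈ 0.627

p₁ = P(outcome | exposed) = 432/826 = 0.523
p₀ = P(outcome | unexposed) = 242/1242 = 0.19485
Under exogeneity and monotonicity, PN = (p₁ − p₀)/p₁.
PN = (0.523 − 0.19485) / 0.523 ≈ 0.6274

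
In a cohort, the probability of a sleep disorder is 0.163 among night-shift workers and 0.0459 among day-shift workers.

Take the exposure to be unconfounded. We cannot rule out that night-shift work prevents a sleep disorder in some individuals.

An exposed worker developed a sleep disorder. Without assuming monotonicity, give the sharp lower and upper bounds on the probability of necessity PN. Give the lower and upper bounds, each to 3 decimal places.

Let p₁ = 0.163, p₀ = 0.0459.
Under exogeneity alone the bounds on PN are max{0,(p₁−p₀)/p₁} ≤ PN ≤ min{1,(1−p₀)/p₁}.
  lower = (p₁ − p₀)/p₁ = 0.1171 / 0.163 ≈ 0.7184
  upper = min{1, (1 − p₀)/p₁} = 0.9541 / 0.163 ≈ 5.8534 → capped at 1

0.718 ≤ PN ≤ 1.000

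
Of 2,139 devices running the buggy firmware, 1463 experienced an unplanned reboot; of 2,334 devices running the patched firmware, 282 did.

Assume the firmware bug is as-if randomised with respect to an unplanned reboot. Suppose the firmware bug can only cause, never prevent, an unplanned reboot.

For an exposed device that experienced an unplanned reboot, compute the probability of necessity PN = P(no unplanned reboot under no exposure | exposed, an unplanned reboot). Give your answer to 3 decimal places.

p₁ = P(outcome | exposed) = 1463/2139 = 0.68396
p₀ = P(outcome | unexposed) = 282/2334 = 0.12082
Under exogeneity and monotonicity, PN = (p₁ − p₀) / p₁.
PN = (0.68396 − 0.12082) / 0.68396 = 0.56314 / 0.68396 ≈ 0.8233

PN ≈ 0.823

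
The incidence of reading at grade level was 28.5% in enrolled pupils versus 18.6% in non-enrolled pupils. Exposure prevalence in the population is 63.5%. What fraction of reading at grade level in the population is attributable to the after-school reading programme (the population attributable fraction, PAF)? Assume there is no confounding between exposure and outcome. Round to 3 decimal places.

p₁ = 0.285, p₀ = 0.186.
Overall risk P(Y=1) = π·p₁ + (1−π)·p₀ = 0.635×0.285 + 0.365×0.186 = 0.24887.
Under exogeneity, PAF = [P(Y=1) − p₀] / P(Y=1).
PAF = (0.24887 − 0.186) / 0.24887 ≈ 0.2526

PAF ≈ 0.253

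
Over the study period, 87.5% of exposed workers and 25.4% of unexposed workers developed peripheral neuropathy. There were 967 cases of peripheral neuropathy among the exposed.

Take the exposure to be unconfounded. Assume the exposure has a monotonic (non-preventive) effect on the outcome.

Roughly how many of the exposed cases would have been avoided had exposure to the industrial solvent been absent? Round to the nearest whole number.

p₁ = 0.875, p₀ = 0.254.
PN = (p₁ − p₀)/p₁ = (0.875 − 0.254) / 0.875 ≈ 0.70971.
Attributable cases ≈ PN × (exposed cases) = 0.70971 × 967 ≈ 686.29.

about 686 cases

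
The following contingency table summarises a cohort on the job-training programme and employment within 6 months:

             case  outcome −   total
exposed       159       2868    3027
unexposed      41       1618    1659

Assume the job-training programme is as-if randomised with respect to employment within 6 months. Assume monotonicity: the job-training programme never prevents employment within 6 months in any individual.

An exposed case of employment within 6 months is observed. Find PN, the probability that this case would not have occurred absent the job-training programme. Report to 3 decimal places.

PN ≈ 0.530

p₁ = P(outcome | exposed) = 159/3027 = 0.052527
p₀ = P(outcome | unexposed) = 41/1659 = 0.024714
Under exogeneity and monotonicity, PN = (p₁ − p₀) / p₁.
PN = (0.052527 − 0.024714) / 0.052527 = 0.027814 / 0.052527 ≈ 0.5295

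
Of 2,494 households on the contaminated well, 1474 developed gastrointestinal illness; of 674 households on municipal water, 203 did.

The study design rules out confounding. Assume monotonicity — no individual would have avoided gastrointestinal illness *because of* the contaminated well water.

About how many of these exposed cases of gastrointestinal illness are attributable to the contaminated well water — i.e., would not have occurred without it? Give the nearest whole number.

about 723 cases

p₁ = P(outcome | exposed) = 1474/2494 = 0.59102
p₀ = P(outcome | unexposed) = 203/674 = 0.30119
PN = (p₁ − p₀)/p₁ = (0.59102 − 0.30119) / 0.59102 ≈ 0.49039.
Attributable cases ≈ PN × (exposed cases) = 0.49039 × 1474 ≈ 722.84.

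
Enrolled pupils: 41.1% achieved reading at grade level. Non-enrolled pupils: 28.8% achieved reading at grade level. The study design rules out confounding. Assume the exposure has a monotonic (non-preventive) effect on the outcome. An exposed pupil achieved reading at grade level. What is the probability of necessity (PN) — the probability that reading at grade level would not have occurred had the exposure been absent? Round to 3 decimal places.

p₁ = 0.411, p₀ = 0.288.
Under exogeneity and monotonicity, PN = (p₁ − p₀) / p₁.
PN = (0.411 − 0.288) / 0.411 = 0.123 / 0.411 ≈ 0.2993

PN ≈ 0.299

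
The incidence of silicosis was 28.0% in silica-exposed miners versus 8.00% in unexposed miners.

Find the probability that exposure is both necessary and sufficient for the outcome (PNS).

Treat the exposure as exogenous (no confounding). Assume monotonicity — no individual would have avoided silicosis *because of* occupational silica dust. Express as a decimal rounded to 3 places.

PNS ≈ 0.200

p₁ = 0.28, p₀ = 0.08.
Under exogeneity and monotonicity, PNS = p₁ − p₀.
PNS = 0.28 − 0.08 = 0.2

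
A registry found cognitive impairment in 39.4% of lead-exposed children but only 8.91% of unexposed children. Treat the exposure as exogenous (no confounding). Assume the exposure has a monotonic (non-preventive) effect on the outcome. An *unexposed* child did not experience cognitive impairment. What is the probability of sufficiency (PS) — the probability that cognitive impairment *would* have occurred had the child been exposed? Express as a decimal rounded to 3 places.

PS ≈ 0.335

p₁ = 0.394, p₀ = 0.0891.
Under exogeneity and monotonicity, PS = (p₁ − p₀) / (1 − p₀).
PS = (0.394 − 0.0891) / (1 − 0.0891) = 0.3049 / 0.9109 ≈ 0.3347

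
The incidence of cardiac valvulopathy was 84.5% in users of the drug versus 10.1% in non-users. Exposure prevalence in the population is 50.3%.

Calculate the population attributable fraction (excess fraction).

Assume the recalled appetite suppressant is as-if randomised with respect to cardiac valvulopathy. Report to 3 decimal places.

p₁ = 0.845, p₀ = 0.101.
Overall risk P(Y=1) = π·p₁ + (1−π)·p₀ = 0.503×0.845 + 0.497×0.101 = 0.47523.
Under exogeneity, PAF = [P(Y=1) − p₀] / P(Y=1).
PAF = (0.47523 − 0.101) / 0.47523 ≈ 0.7875

PAF ≈ 0.787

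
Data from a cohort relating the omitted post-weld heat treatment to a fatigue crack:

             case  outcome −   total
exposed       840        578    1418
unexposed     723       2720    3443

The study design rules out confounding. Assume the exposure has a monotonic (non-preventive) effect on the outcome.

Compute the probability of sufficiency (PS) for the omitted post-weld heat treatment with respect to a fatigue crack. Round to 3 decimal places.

PS ≈ 0.484

p₁ = P(outcome | exposed) = 840/1418 = 0.59238
p₀ = P(outcome | unexposed) = 723/3443 = 0.20999
Under exogeneity and monotonicity, PS = (p₁ − p₀)/(1 − p₀).
PS = (0.59238 − 0.20999) / 0.79001 ≈ 0.4840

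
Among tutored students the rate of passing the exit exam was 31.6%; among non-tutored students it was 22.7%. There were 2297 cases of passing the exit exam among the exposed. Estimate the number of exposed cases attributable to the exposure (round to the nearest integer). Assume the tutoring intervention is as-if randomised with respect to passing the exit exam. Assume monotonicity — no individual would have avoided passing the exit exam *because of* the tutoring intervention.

p₁ = 0.316, p₀ = 0.227.
PN = (p₁ − p₀)/p₁ = (0.316 − 0.227) / 0.316 ≈ 0.28165.
Attributable cases ≈ PN × (exposed cases) = 0.28165 × 2297 ≈ 646.94.

about 647 cases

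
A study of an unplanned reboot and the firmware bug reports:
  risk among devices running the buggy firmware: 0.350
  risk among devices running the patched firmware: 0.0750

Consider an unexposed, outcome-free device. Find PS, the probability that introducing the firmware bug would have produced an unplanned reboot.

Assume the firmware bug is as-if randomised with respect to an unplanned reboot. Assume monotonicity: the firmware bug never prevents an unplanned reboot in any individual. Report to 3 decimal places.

Let p₁ = 0.35, p₀ = 0.075.
Under exogeneity and monotonicity, PS = (p₁ − p₀) / (1 − p₀).
PS = (0.35 − 0.075) / (1 − 0.075) = 0.275 / 0.925 ≈ 0.2973

PS ≈ 0.297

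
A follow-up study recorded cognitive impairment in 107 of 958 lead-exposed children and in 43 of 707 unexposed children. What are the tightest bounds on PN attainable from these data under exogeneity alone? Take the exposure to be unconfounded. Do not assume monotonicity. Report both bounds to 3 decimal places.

0.455 ≤ PN ≤ 1.000

p₁ = P(outcome | exposed) = 107/958 = 0.11169
p₀ = P(outcome | unexposed) = 43/707 = 0.06082
Under exogeneity alone the bounds on PN are max{0,(p₁−p₀)/p₁} ≤ PN ≤ min{1,(1−p₀)/p₁}.
  lower = (p₁ − p₀)/p₁ = 0.050871 / 0.11169 ≈ 0.4555
  upper = min{1, (1 − p₀)/p₁} = 0.93918 / 0.11169 ≈ 8.4087 → capped at 1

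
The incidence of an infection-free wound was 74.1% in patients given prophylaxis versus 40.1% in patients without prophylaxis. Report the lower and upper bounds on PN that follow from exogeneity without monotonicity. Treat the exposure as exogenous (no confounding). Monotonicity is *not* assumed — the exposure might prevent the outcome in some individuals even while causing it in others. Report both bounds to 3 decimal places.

0.459 ≤ PN ≤ 0.808

p₁ = 0.741, p₀ = 0.401.
Under exogeneity alone the bounds on PN are max{0,(p₁−p₀)/p₁} ≤ PN ≤ min{1,(1−p₀)/p₁}.
  lower = (p₁ − p₀)/p₁ = 0.34 / 0.741 ≈ 0.4588
  upper = min{1, (1 − p₀)/p₁} = 0.599 / 0.741 ≈ 0.8084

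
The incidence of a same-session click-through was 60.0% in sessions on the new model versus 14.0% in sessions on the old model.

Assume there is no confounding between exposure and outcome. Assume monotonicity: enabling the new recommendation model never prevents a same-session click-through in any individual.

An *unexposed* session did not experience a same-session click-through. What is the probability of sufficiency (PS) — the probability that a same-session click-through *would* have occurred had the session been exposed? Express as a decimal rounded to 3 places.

p₁ = 0.6, p₀ = 0.14.
Under exogeneity and monotonicity, PS = (p₁ − p₀) / (1 − p₀).
PS = (0.6 − 0.14) / (1 − 0.14) = 0.46 / 0.86 ≈ 0.5349

PS ≈ 0.535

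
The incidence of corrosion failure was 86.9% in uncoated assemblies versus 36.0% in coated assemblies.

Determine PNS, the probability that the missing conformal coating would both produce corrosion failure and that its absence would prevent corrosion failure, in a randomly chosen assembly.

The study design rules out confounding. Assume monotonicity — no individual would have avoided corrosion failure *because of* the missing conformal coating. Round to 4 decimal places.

p₁ = 0.869, p₀ = 0.36.
Under exogeneity and monotonicity, PNS = p₁ − p₀.
PNS = 0.869 − 0.36 = 0.509

PNS ≈ 0.5090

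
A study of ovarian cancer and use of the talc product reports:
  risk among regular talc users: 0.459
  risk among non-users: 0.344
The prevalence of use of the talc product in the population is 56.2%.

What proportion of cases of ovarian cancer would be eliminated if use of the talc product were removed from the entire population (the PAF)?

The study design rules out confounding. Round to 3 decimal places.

PAF ≈ 0.158

Let p₁ = 0.459, p₀ = 0.344.
Overall risk P(Y=1) = π·p₁ + (1−π)·p₀ = 0.562×0.459 + 0.438×0.344 = 0.40863.
Under exogeneity, PAF = [P(Y=1) − p₀] / P(Y=1).
PAF = (0.40863 − 0.344) / 0.40863 ≈ 0.1582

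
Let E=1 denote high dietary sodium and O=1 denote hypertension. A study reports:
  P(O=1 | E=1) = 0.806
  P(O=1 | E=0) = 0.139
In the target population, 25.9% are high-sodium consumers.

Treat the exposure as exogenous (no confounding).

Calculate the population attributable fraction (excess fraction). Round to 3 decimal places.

Let p₁ = 0.806, p₀ = 0.139.
Overall risk P(Y=1) = π·p₁ + (1−π)·p₀ = 0.259×0.806 + 0.741×0.139 = 0.31175.
Under exogeneity, PAF = [P(Y=1) − p₀] / P(Y=1).
PAF = (0.31175 − 0.139) / 0.31175 ≈ 0.5541

PAF ≈ 0.554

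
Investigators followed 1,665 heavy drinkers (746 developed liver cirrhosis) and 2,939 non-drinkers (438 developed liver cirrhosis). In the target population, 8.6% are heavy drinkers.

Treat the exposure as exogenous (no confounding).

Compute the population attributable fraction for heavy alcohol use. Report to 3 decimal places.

PAF ≈ 0.147

p₁ = P(outcome | exposed) = 746/1665 = 0.44805
p₀ = P(outcome | unexposed) = 438/2939 = 0.14903
Overall risk P(Y=1) = π·p₁ + (1−π)·p₀ = 0.086×0.44805 + 0.914×0.14903 = 0.17475.
Under exogeneity, PAF = [P(Y=1) − p₀] / P(Y=1).
PAF = (0.17475 − 0.14903) / 0.17475 ≈ 0.1472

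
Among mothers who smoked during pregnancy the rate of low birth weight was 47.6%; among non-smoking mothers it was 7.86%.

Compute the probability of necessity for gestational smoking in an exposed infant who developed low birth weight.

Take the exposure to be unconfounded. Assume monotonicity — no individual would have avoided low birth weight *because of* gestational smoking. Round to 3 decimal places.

PN ≈ 0.835

p₁ = 0.476, p₀ = 0.0786.
Under exogeneity and monotonicity, PN = (p₁ − p₀) / p₁.
PN = (0.476 − 0.0786) / 0.476 = 0.3974 / 0.476 ≈ 0.8349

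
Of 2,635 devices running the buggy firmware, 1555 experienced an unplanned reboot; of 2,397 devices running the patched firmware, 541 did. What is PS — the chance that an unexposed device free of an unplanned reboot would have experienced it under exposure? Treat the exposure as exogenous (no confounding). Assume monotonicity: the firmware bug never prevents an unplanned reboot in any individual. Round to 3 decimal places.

PS ≈ 0.471

p₁ = P(outcome | exposed) = 1555/2635 = 0.59013
p₀ = P(outcome | unexposed) = 541/2397 = 0.2257
Under exogeneity and monotonicity, PS = (p₁ − p₀) / (1 − p₀).
PS = (0.59013 − 0.2257) / (1 − 0.2257) = 0.36443 / 0.7743 ≈ 0.4707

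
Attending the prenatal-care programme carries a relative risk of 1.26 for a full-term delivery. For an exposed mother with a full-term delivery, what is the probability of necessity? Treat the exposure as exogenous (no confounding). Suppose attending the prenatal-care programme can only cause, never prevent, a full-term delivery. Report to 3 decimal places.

Under exogeneity and monotonicity, PN = (RR − 1) / RR = 1 − 1/RR.
PN = (1.26 − 1) / 1.26 = 0.26 / 1.26 ≈ 0.2063

PN ≈ 0.206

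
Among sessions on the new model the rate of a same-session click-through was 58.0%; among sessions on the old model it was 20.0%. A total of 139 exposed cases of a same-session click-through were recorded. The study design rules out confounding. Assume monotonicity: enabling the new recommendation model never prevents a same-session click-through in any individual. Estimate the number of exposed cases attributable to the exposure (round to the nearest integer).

about 91 cases

p₁ = 0.58, p₀ = 0.2.
PN = (p₁ − p₀)/p₁ = (0.58 − 0.2) / 0.58 ≈ 0.65517.
Attributable cases ≈ PN × (exposed cases) = 0.65517 × 139 ≈ 91.07.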